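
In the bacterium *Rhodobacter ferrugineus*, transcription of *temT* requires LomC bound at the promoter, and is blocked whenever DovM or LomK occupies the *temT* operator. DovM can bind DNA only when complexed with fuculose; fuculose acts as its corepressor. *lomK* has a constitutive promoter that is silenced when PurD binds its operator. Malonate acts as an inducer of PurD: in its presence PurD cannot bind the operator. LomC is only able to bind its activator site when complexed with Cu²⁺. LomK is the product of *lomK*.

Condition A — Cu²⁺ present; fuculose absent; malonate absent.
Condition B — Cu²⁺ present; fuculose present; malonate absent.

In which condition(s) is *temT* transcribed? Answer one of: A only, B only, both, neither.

Condition A:
Cu²⁺ is present, so LomC is active.
Fuculose is absent, so DovM is inactive.
Malonate is absent, so PurD is active.
With repressor PurD bound, *lomK* is not transcribed.
So LomK is not produced.
No repressor is bound and LomC is active, so *temT* is transcribed.
→ *temT* is ON in A.
Condition B:
Cu²⁺ is present, so LomC is active.
Fuculose is present, so DovM is active.
Malonate is absent, so PurD is active.
With repressor PurD bound, *lomK* is not transcribed.
So LomK is not produced.
With repressor DovM bound, *temT* is not transcribed.
→ *temT* is OFF in B.

A only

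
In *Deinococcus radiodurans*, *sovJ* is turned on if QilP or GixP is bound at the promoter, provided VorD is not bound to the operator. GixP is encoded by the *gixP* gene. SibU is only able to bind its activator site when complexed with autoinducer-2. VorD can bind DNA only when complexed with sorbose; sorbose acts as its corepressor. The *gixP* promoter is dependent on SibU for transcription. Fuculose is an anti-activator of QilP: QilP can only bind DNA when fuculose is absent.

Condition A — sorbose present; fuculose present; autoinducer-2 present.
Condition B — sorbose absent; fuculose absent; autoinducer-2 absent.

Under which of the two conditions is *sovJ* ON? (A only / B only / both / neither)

Condition A:
Sorbose is present, so VorD is active.
Fuculose is present, so QilP is inactive.
Autoinducer-2 is present, so SibU is active.
No repressor is bound and SibU is active, so *gixP* is transcribed.
So GixP is produced and active.
With repressor VorD bound, *sovJ* is not transcribed.
→ *sovJ* is OFF in A.
Condition B:
Sorbose is absent, so VorD is inactive.
Fuculose is absent, so QilP is active.
Autoinducer-2 is absent, so SibU is inactive.
Required activator SibU is absent, so *gixP* is not transcribed.
So GixP is not produced.
Activator QilP is present, so *sovJ* is transcribed.
→ *sovJ* is ON in B.

B only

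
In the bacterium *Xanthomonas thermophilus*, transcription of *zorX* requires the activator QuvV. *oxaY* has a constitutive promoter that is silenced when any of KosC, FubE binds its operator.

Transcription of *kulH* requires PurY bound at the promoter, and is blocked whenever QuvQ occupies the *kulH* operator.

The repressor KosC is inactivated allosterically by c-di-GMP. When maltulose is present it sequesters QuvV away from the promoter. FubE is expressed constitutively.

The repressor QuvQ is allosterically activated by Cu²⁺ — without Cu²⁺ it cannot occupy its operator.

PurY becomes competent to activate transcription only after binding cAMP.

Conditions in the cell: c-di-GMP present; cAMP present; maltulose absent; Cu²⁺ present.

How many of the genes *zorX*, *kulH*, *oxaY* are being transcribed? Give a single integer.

1

Maltulose is absent, so QuvV is active.
No repressor is bound and QuvV is active, so *zorX* is transcribed.
→ *zorX* is ON.
Cu²⁺ is present, so QuvQ is active.
cAMP is present, so PurY is active.
With repressor QuvQ bound, *kulH* is not transcribed.
→ *kulH* is OFF.
c-di-GMP is present, so KosC is inactive.
FubE is produced constitutively and is active.
With repressor FubE bound, *oxaY* is not transcribed.
→ *oxaY* is OFF.
1 of the 3 genes is transcribed.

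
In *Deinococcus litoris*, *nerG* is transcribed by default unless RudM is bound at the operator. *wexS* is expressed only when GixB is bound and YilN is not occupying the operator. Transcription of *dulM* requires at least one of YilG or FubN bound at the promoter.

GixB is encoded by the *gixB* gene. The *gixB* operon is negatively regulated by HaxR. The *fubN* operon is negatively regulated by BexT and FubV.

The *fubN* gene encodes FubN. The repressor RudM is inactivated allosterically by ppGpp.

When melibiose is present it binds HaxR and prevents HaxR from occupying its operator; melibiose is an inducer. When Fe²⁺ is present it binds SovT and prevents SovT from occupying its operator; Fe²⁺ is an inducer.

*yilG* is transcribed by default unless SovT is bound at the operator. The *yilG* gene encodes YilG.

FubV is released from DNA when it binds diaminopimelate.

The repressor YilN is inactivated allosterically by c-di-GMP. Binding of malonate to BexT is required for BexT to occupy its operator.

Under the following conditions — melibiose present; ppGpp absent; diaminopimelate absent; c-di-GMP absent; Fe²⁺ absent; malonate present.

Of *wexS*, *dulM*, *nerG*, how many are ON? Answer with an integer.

c-di-GMP is absent, so YilN is active.
Melibiose is present, so HaxR is inactive.
With no repressor bound, *gixB* is transcribed.
So GixB is produced and active.
With repressor YilN bound, *wexS* is not transcribed.
→ *wexS* is OFF.
Fe²⁺ is absent, so SovT is active.
With repressor SovT bound, *yilG* is not transcribed.
So YilG is not produced.
Malonate is present, so BexT is active.
Diaminopimelate is absent, so FubV is active.
With repressor BexT bound, *fubN* is not transcribed.
So FubN is not produced.
No activator is available at the *dulM* promoter, so *dulM* is not transcribed.
→ *dulM* is OFF.
ppGpp is absent, so RudM is active.
With repressor RudM bound, *nerG* is not transcribed.
→ *nerG* is OFF.
0 of the 3 genes are transcribed.

0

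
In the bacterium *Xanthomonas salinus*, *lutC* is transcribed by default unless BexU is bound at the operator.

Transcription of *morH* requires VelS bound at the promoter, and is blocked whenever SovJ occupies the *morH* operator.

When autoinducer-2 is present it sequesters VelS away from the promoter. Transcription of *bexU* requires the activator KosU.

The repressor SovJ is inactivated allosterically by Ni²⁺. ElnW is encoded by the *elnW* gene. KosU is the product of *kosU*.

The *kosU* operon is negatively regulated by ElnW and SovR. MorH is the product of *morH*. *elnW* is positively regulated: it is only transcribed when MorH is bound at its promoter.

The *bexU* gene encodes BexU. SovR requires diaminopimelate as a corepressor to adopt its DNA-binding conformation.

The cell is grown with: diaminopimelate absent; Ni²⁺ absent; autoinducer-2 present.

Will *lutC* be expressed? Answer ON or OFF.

OFF

Ni²⁺ is absent, so SovJ is active.
Autoinducer-2 is present, so VelS is inactive.
With repressor SovJ bound, *morH* is not transcribed.
So MorH is not produced.
Required activator MorH is absent, so *elnW* is not transcribed.
So ElnW is not produced.
Diaminopimelate is absent, so SovR is inactive.
With no repressor bound, *kosU* is transcribed.
So KosU is produced and active.
No repressor is bound and KosU is active, so *bexU* is transcribed.
So BexU is produced and active.
With repressor BexU bound, *lutC* is not transcribed.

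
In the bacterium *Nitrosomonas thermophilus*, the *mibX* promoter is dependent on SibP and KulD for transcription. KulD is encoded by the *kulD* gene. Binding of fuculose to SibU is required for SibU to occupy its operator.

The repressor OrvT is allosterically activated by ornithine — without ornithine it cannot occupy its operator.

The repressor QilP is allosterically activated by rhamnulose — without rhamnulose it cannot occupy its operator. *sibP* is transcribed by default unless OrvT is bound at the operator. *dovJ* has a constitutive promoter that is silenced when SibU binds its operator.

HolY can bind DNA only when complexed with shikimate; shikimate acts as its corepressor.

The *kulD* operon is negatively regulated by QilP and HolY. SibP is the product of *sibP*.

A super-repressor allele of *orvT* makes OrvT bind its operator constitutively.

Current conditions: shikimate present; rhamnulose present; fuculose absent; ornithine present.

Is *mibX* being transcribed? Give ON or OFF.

OrvT is constitutively active in this strain.
With repressor OrvT bound, *sibP* is not transcribed.
So SibP is not produced.
Rhamnulose is present, so QilP is active.
Shikimate is present, so HolY is active.
With repressor QilP bound, *kulD* is not transcribed.
So KulD is not produced.
Required activator SibP is absent, so *mibX* is not transcribed.

OFF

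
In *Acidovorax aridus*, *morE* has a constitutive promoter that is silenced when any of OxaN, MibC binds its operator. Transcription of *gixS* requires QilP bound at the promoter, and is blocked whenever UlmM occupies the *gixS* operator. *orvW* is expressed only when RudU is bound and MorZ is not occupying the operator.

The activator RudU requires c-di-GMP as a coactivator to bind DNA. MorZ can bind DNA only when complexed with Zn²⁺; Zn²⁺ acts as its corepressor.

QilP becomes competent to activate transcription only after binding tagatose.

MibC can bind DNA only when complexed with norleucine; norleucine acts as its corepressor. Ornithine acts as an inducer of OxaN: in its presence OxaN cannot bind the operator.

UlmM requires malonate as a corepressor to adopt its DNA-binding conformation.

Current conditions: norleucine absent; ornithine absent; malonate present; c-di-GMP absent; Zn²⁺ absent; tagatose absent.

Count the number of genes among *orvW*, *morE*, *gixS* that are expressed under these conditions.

0

c-di-GMP is absent, so RudU is inactive.
Zn²⁺ is absent, so MorZ is inactive.
Required activator RudU is absent, so *orvW* is not transcribed.
→ *orvW* is OFF.
Ornithine is absent, so OxaN is active.
Norleucine is absent, so MibC is inactive.
With repressor OxaN bound, *morE* is not transcribed.
→ *morE* is OFF.
Tagatose is absent, so QilP is inactive.
Malonate is present, so UlmM is active.
With repressor UlmM bound, *gixS* is not transcribed.
→ *gixS* is OFF.
0 of the 3 genes are transcribed.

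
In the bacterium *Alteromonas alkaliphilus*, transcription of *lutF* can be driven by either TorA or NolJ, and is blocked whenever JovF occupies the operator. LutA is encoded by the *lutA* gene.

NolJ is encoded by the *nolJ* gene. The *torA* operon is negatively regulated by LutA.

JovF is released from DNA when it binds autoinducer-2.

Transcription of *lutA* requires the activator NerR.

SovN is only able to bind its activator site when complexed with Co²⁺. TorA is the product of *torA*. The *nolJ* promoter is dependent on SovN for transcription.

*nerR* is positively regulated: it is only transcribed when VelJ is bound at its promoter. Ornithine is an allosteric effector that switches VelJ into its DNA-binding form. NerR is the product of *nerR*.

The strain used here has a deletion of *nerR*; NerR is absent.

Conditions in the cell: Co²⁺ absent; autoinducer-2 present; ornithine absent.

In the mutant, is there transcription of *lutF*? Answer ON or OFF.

NerR is non-functional in this strain, so it has no effect.
Required activator NerR is absent, so *lutA* is not transcribed.
So LutA is not produced.
With no repressor bound, *torA* is transcribed.
So TorA is produced and active.
Co²⁺ is absent, so SovN is inactive.
Required activator SovN is absent, so *nolJ* is not transcribed.
So NolJ is not produced.
Autoinducer-2 is present, so JovF is inactive.
Activator TorA is present, so *lutF* is transcribed.

ON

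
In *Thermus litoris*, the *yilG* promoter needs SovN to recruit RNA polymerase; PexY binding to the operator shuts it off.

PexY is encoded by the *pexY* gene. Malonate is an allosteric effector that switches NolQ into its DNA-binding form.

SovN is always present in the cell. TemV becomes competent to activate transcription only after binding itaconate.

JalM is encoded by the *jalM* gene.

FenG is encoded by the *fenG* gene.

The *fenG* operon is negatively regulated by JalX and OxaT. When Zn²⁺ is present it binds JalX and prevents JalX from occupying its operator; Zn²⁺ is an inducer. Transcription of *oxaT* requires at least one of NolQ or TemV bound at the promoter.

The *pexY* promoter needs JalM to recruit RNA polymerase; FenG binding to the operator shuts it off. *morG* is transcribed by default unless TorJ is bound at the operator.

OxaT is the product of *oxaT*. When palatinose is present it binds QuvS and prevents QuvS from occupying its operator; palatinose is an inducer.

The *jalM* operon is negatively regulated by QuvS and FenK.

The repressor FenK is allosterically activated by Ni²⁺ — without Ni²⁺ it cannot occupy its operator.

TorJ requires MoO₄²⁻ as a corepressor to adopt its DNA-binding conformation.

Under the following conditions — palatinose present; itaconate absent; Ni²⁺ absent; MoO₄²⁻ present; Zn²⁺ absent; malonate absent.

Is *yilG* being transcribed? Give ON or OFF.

OFF

SovN is produced constitutively and is active.
Zn²⁺ is absent, so JalX is active.
Malonate is absent, so NolQ is inactive.
Itaconate is absent, so TemV is inactive.
No activator is available at the *oxaT* promoter, so *oxaT* is not transcribed.
So OxaT is not produced.
With repressor JalX bound, *fenG* is not transcribed.
So FenG is not produced.
Palatinose is present, so QuvS is inactive.
Ni²⁺ is absent, so FenK is inactive.
With no repressor bound, *jalM* is transcribed.
So JalM is produced and active.
No repressor is bound and JalM is active, so *pexY* is transcribed.
So PexY is produced and active.
With repressor PexY bound, *yilG* is not transcribed.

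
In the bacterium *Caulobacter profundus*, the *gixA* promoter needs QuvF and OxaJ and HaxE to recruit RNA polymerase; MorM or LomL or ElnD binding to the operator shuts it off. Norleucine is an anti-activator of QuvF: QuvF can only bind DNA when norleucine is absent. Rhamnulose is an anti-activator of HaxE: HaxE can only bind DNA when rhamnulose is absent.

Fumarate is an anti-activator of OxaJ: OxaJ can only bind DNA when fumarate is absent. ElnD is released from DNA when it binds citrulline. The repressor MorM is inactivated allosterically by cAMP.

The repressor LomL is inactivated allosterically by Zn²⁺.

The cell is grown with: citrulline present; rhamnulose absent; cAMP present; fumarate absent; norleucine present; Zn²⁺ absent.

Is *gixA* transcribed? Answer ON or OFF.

OFF

Norleucine is present, so QuvF is inactive.
Fumarate is absent, so OxaJ is active.
cAMP is present, so MorM is inactive.
Zn²⁺ is absent, so LomL is active.
Citrulline is present, so ElnD is inactive.
Rhamnulose is absent, so HaxE is active.
With repressor LomL bound, *gixA* is not transcribed.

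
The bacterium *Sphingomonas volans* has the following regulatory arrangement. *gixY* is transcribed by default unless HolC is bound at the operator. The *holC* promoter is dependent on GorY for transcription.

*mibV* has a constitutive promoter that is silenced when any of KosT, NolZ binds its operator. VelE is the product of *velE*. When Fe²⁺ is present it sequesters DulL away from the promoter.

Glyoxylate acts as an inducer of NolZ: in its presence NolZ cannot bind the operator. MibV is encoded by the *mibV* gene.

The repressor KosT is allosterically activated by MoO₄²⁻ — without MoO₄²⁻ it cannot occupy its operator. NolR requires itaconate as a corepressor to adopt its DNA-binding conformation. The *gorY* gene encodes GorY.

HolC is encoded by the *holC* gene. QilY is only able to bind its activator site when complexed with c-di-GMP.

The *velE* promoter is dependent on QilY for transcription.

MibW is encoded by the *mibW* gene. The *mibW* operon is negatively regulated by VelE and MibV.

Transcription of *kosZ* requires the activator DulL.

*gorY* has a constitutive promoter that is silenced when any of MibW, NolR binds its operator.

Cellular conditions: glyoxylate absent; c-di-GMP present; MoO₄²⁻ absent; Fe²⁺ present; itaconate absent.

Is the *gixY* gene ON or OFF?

c-di-GMP is present, so QilY is active.
No repressor is bound and QilY is active, so *velE* is transcribed.
So VelE is produced and active.
MoO₄²⁻ is absent, so KosT is inactive.
Glyoxylate is absent, so NolZ is active.
With repressor NolZ bound, *mibV* is not transcribed.
So MibV is not produced.
With repressor VelE bound, *mibW* is not transcribed.
So MibW is not produced.
Itaconate is absent, so NolR is inactive.
With no repressor bound, *gorY* is transcribed.
So GorY is produced and active.
No repressor is bound and GorY is active, so *holC* is transcribed.
So HolC is produced and active.
With repressor HolC bound, *gixY* is not transcribed.

OFF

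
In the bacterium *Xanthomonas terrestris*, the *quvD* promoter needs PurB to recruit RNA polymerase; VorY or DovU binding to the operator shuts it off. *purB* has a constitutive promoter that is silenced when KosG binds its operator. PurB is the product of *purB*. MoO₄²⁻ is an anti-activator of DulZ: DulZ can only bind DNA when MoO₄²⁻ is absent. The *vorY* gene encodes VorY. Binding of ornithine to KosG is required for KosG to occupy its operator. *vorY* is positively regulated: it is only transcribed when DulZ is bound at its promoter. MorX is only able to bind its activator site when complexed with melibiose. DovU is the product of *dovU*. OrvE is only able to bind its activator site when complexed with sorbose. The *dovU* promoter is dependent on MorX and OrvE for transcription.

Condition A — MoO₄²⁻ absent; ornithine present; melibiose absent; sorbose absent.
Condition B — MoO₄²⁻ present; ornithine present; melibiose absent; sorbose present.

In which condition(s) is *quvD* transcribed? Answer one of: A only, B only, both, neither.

neither

Condition A:
MoO₄²⁻ is absent, so DulZ is active.
No repressor is bound and DulZ is active, so *vorY* is transcribed.
So VorY is produced and active.
Ornithine is present, so KosG is active.
With repressor KosG bound, *purB* is not transcribed.
So PurB is not produced.
Melibiose is absent, so MorX is inactive.
Sorbose is absent, so OrvE is inactive.
Required activator MorX is absent, so *dovU* is not transcribed.
So DovU is not produced.
With repressor VorY bound, *quvD* is not transcribed.
→ *quvD* is OFF in A.
Condition B:
MoO₄²⁻ is present, so DulZ is inactive.
Required activator DulZ is absent, so *vorY* is not transcribed.
So VorY is not produced.
Ornithine is present, so KosG is active.
With repressor KosG bound, *purB* is not transcribed.
So PurB is not produced.
Melibiose is absent, so MorX is inactive.
Sorbose is present, so OrvE is active.
Required activator MorX is absent, so *dovU* is not transcribed.
So DovU is not produced.
Required activator PurB is absent, so *quvD* is not transcribed.
→ *quvD* is OFF in B.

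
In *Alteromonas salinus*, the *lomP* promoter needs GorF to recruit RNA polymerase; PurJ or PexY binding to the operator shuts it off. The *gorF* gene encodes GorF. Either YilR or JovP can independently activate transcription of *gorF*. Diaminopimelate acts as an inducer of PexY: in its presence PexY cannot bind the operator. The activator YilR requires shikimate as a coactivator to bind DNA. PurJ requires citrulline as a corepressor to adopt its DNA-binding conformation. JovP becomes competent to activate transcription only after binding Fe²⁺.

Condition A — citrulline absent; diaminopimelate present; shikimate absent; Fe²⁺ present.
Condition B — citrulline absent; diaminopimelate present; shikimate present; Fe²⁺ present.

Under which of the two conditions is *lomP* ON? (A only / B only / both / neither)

Condition A:
Citrulline is absent, so PurJ is inactive.
Diaminopimelate is present, so PexY is inactive.
Shikimate is absent, so YilR is inactive.
Fe²⁺ is present, so JovP is active.
Activator JovP is present, so *gorF* is transcribed.
So GorF is produced and active.
No repressor is bound and GorF is active, so *lomP* is transcribed.
→ *lomP* is ON in A.
Condition B:
Citrulline is absent, so PurJ is inactive.
Diaminopimelate is present, so PexY is inactive.
Shikimate is present, so YilR is active.
Fe²⁺ is present, so JovP is active.
Activator YilR is present, so *gorF* is transcribed.
So GorF is produced and active.
No repressor is bound and GorF is active, so *lomP* is transcribed.
→ *lomP* is ON in B.

both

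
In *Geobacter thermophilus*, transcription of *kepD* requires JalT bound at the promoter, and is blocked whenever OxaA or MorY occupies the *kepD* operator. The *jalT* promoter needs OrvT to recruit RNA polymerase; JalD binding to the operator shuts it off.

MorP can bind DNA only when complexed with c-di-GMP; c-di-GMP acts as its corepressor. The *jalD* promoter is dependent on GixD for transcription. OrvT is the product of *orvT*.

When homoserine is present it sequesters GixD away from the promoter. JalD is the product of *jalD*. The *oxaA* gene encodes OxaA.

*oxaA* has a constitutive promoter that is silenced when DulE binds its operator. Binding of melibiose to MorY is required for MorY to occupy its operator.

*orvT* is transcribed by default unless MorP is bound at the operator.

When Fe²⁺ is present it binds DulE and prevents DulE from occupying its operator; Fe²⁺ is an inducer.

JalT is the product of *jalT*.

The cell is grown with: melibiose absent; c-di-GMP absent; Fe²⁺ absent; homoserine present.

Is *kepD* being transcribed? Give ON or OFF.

Homoserine is present, so GixD is inactive.
Required activator GixD is absent, so *jalD* is not transcribed.
So JalD is not produced.
c-di-GMP is absent, so MorP is inactive.
With no repressor bound, *orvT* is transcribed.
So OrvT is produced and active.
No repressor is bound and OrvT is active, so *jalT* is transcribed.
So JalT is produced and active.
Fe²⁺ is absent, so DulE is active.
With repressor DulE bound, *oxaA* is not transcribed.
So OxaA is not produced.
Melibiose is absent, so MorY is inactive.
No repressor is bound and JalT is active, so *kepD* is transcribed.

ON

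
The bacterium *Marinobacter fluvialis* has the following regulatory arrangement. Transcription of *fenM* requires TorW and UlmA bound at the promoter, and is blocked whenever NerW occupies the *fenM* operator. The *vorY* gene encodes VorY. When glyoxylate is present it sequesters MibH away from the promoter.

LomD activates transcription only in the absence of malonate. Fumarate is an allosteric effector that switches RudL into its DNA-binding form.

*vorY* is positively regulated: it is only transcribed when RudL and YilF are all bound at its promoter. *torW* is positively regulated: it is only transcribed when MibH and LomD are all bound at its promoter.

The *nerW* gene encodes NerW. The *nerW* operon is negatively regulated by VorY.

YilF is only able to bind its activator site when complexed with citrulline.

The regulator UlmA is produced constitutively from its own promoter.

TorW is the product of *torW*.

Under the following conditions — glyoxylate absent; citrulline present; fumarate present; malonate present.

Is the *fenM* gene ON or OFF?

Glyoxylate is absent, so MibH is active.
Malonate is present, so LomD is inactive.
Required activator LomD is absent, so *torW* is not transcribed.
So TorW is not produced.
Fumarate is present, so RudL is active.
Citrulline is present, so YilF is active.
No repressor is bound and RudL and YilF are active, so *vorY* is transcribed.
So VorY is produced and active.
With repressor VorY bound, *nerW* is not transcribed.
So NerW is not produced.
UlmA is produced constitutively and is active.
Required activator TorW is absent, so *fenM* is not transcribed.

OFF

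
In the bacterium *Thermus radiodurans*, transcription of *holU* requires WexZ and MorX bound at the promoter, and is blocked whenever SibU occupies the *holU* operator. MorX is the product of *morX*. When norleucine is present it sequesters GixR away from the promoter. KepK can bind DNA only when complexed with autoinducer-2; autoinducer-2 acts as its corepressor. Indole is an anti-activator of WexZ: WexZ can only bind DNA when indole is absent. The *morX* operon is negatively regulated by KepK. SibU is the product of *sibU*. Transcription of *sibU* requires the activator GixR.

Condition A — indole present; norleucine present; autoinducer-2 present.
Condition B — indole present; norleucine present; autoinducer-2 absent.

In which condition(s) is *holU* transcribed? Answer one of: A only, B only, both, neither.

Condition A:
Indole is present, so WexZ is inactive.
Norleucine is present, so GixR is inactive.
Required activator GixR is absent, so *sibU* is not transcribed.
So SibU is not produced.
Autoinducer-2 is present, so KepK is active.
With repressor KepK bound, *morX* is not transcribed.
So MorX is not produced.
Required activator WexZ is absent, so *holU* is not transcribed.
→ *holU* is OFF in A.
Condition B:
Indole is present, so WexZ is inactive.
Norleucine is present, so GixR is inactive.
Required activator GixR is absent, so *sibU* is not transcribed.
So SibU is not produced.
Autoinducer-2 is absent, so KepK is inactive.
With no repressor bound, *morX* is transcribed.
So MorX is produced and active.
Required activator WexZ is absent, so *holU* is not transcribed.
→ *holU* is OFF in B.

neither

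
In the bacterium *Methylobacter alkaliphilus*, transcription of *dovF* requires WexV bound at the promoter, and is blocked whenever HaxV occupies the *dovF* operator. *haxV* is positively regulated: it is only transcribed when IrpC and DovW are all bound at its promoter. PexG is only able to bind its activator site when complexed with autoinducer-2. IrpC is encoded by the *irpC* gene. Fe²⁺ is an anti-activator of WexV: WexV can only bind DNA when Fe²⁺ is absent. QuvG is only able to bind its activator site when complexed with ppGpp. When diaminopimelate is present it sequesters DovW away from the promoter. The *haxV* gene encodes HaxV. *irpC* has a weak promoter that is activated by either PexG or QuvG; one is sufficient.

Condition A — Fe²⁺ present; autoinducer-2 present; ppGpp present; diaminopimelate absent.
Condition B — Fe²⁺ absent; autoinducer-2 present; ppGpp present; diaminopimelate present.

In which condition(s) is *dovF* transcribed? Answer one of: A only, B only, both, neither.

Condition A:
Fe²⁺ is present, so WexV is inactive.
Autoinducer-2 is present, so PexG is active.
ppGpp is present, so QuvG is active.
Activator PexG is present, so *irpC* is transcribed.
So IrpC is produced and active.
Diaminopimelate is absent, so DovW is active.
No repressor is bound and IrpC and DovW are active, so *haxV* is transcribed.
So HaxV is produced and active.
With repressor HaxV bound, *dovF* is not transcribed.
→ *dovF* is OFF in A.
Condition B:
Fe²⁺ is absent, so WexV is active.
Autoinducer-2 is present, so PexG is active.
ppGpp is present, so QuvG is active.
Activator PexG is present, so *irpC* is transcribed.
So IrpC is produced and active.
Diaminopimelate is present, so DovW is inactive.
Required activator DovW is absent, so *haxV* is not transcribed.
So HaxV is not produced.
No repressor is bound and WexV is active, so *dovF* is transcribed.
→ *dovF* is ON in B.

B only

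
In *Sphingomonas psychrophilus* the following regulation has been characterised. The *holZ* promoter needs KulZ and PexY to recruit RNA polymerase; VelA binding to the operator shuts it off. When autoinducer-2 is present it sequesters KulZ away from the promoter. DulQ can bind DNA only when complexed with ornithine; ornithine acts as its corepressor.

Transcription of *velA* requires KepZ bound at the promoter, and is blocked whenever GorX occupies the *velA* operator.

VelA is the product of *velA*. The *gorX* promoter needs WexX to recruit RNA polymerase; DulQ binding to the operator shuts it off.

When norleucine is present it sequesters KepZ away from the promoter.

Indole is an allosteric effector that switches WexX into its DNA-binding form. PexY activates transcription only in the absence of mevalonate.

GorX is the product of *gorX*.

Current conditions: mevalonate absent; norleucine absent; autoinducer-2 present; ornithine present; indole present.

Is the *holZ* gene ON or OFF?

Indole is present, so WexX is active.
Ornithine is present, so DulQ is active.
With repressor DulQ bound, *gorX* is not transcribed.
So GorX is not produced.
Norleucine is absent, so KepZ is active.
No repressor is bound and KepZ is active, so *velA* is transcribed.
So VelA is produced and active.
Autoinducer-2 is present, so KulZ is inactive.
Mevalonate is absent, so PexY is active.
With repressor VelA bound, *holZ* is not transcribed.

OFF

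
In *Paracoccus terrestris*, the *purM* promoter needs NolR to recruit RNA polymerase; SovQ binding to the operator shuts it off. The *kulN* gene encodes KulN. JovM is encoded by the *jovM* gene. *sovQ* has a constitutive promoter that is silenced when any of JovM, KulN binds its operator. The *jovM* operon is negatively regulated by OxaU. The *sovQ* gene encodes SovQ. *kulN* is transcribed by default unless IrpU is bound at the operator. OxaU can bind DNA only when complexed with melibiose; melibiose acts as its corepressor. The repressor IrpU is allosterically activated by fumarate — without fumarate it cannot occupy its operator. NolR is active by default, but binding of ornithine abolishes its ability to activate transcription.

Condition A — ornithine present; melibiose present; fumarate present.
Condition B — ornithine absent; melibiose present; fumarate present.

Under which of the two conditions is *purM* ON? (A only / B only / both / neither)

neither

Condition A:
Ornithine is present, so NolR is inactive.
Melibiose is present, so OxaU is active.
With repressor OxaU bound, *jovM* is not transcribed.
So JovM is not produced.
Fumarate is present, so IrpU is active.
With repressor IrpU bound, *kulN* is not transcribed.
So KulN is not produced.
With no repressor bound, *sovQ* is transcribed.
So SovQ is produced and active.
With repressor SovQ bound, *purM* is not transcribed.
→ *purM* is OFF in A.
Condition B:
Ornithine is absent, so NolR is active.
Melibiose is present, so OxaU is active.
With repressor OxaU bound, *jovM* is not transcribed.
So JovM is not produced.
Fumarate is present, so IrpU is active.
With repressor IrpU bound, *kulN* is not transcribed.
So KulN is not produced.
With no repressor bound, *sovQ* is transcribed.
So SovQ is produced and active.
With repressor SovQ bound, *purM* is not transcribed.
→ *purM* is OFF in B.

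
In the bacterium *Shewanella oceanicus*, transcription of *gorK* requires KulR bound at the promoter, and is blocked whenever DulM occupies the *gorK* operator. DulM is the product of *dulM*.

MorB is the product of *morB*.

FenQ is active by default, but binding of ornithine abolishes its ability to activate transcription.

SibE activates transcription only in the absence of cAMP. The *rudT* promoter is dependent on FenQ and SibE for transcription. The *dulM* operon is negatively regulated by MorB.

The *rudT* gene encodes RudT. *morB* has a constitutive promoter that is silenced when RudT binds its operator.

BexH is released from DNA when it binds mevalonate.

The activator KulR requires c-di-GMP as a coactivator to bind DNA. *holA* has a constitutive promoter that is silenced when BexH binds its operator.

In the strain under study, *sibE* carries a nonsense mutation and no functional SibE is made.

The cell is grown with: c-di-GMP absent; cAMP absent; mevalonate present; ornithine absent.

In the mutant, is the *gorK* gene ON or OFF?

OFF

Ornithine is absent, so FenQ is active.
SibE is non-functional in this strain, so it has no effect.
Required activator SibE is absent, so *rudT* is not transcribed.
So RudT is not produced.
With no repressor bound, *morB* is transcribed.
So MorB is produced and active.
With repressor MorB bound, *dulM* is not transcribed.
So DulM is not produced.
c-di-GMP is absent, so KulR is inactive.
Required activator KulR is absent, so *gorK* is not transcribed.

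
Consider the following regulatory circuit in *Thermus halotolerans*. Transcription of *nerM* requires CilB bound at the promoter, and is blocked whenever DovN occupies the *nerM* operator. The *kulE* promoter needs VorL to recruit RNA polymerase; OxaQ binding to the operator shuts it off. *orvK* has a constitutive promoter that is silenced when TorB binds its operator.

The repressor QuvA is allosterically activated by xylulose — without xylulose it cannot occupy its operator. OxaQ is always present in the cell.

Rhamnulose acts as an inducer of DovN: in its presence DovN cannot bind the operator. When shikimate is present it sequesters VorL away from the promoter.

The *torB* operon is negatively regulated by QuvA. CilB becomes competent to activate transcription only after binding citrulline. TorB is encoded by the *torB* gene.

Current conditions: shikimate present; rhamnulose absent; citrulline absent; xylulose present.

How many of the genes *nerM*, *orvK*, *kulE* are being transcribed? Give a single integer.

1

Rhamnulose is absent, so DovN is active.
Citrulline is absent, so CilB is inactive.
With repressor DovN bound, *nerM* is not transcribed.
→ *nerM* is OFF.
Xylulose is present, so QuvA is active.
With repressor QuvA bound, *torB* is not transcribed.
So TorB is not produced.
With no repressor bound, *orvK* is transcribed.
→ *orvK* is ON.
Shikimate is present, so VorL is inactive.
OxaQ is produced constitutively and is active.
With repressor OxaQ bound, *kulE* is not transcribed.
→ *kulE* is OFF.
1 of the 3 genes is transcribed.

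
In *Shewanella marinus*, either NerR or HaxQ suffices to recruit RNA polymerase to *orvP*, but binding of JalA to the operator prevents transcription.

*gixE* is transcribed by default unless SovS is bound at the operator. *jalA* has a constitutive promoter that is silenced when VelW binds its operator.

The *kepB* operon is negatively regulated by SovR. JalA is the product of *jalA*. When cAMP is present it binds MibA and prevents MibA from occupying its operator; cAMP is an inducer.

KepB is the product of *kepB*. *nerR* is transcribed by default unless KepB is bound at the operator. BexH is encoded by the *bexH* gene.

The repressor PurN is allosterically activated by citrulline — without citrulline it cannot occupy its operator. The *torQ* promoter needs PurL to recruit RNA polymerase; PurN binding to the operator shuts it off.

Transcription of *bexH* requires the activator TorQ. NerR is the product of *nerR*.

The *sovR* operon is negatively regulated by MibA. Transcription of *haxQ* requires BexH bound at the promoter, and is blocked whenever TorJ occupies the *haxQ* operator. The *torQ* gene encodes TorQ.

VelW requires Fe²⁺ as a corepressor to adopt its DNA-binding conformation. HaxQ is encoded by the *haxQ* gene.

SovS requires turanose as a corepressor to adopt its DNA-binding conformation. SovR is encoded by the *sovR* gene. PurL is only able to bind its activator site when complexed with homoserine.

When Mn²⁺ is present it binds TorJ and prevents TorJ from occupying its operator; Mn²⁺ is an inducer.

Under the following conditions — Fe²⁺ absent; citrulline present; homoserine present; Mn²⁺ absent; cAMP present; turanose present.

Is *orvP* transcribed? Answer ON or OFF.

cAMP is present, so MibA is inactive.
With no repressor bound, *sovR* is transcribed.
So SovR is produced and active.
With repressor SovR bound, *kepB* is not transcribed.
So KepB is not produced.
With no repressor bound, *nerR* is transcribed.
So NerR is produced and active.
Fe²⁺ is absent, so VelW is inactive.
With no repressor bound, *jalA* is transcribed.
So JalA is produced and active.
Mn²⁺ is absent, so TorJ is active.
Citrulline is present, so PurN is active.
Homoserine is present, so PurL is active.
With repressor PurN bound, *torQ* is not transcribed.
So TorQ is not produced.
Required activator TorQ is absent, so *bexH* is not transcribed.
So BexH is not produced.
With repressor TorJ bound, *haxQ* is not transcribed.
So HaxQ is not produced.
With repressor JalA bound, *orvP* is not transcribed.

OFF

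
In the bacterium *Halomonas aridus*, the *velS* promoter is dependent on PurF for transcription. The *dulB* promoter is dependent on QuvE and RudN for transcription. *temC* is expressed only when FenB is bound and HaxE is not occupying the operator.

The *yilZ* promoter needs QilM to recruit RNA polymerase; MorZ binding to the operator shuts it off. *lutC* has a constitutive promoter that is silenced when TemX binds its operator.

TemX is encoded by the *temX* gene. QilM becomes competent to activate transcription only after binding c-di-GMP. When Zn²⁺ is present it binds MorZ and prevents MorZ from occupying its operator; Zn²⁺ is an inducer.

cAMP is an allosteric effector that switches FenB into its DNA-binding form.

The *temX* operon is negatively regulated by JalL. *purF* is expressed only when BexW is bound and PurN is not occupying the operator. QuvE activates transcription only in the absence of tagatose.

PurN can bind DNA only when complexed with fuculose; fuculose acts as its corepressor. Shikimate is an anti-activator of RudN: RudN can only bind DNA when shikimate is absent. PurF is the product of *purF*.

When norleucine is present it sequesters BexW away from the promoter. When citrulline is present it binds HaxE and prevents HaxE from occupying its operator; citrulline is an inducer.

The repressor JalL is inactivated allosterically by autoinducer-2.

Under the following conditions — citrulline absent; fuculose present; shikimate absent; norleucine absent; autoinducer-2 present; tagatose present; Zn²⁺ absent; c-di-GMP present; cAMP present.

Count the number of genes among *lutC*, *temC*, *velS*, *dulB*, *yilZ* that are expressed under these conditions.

0

Autoinducer-2 is present, so JalL is inactive.
With no repressor bound, *temX* is transcribed.
So TemX is produced and active.
With repressor TemX bound, *lutC* is not transcribed.
→ *lutC* is OFF.
cAMP is present, so FenB is active.
Citrulline is absent, so HaxE is active.
With repressor HaxE bound, *temC* is not transcribed.
→ *temC* is OFF.
Fuculose is present, so PurN is active.
Norleucine is absent, so BexW is active.
With repressor PurN bound, *purF* is not transcribed.
So PurF is not produced.
Required activator PurF is absent, so *velS* is not transcribed.
→ *velS* is OFF.
Tagatose is present, so QuvE is inactive.
Shikimate is absent, so RudN is active.
Required activator QuvE is absent, so *dulB* is not transcribed.
→ *dulB* is OFF.
c-di-GMP is present, so QilM is active.
Zn²⁺ is absent, so MorZ is active.
With repressor MorZ bound, *yilZ* is not transcribed.
→ *yilZ* is OFF.
0 of the 5 genes are transcribed.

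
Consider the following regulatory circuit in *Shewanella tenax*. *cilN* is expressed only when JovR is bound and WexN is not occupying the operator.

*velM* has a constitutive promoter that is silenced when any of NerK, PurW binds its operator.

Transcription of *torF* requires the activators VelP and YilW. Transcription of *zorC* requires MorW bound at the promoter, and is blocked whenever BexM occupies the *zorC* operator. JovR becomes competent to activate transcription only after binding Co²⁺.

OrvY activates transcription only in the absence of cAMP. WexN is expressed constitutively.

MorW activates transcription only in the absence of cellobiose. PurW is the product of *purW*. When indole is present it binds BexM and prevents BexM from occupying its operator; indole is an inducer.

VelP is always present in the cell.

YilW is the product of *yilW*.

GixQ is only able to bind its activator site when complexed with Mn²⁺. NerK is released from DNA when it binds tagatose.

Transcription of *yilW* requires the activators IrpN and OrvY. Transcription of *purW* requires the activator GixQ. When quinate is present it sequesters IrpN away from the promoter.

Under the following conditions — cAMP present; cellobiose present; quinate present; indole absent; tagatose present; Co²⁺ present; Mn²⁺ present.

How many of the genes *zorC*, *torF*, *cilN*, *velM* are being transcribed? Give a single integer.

0

Indole is absent, so BexM is active.
Cellobiose is present, so MorW is inactive.
With repressor BexM bound, *zorC* is not transcribed.
→ *zorC* is OFF.
VelP is produced constitutively and is active.
Quinate is present, so IrpN is inactive.
cAMP is present, so OrvY is inactive.
Required activator IrpN is absent, so *yilW* is not transcribed.
So YilW is not produced.
Required activator YilW is absent, so *torF* is not transcribed.
→ *torF* is OFF.
Co²⁺ is present, so JovR is active.
WexN is produced constitutively and is active.
With repressor WexN bound, *cilN* is not transcribed.
→ *cilN* is OFF.
Tagatose is present, so NerK is inactive.
Mn²⁺ is present, so GixQ is active.
No repressor is bound and GixQ is active, so *purW* is transcribed.
So PurW is produced and active.
With repressor PurW bound, *velM* is not transcribed.
→ *velM* is OFF.
0 of the 4 genes are transcribed.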